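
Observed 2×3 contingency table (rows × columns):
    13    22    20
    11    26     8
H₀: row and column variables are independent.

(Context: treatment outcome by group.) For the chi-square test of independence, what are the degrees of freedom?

degrees of freedom = 2

df = (r−1)(c−1) = (2−1)·(3−1) = 2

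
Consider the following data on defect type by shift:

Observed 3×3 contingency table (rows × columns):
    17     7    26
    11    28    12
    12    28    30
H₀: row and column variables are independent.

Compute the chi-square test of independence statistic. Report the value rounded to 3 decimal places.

test statistic = 20.863

Row totals [50, 51, 70], col totals [40, 63, 68], n=171
χ² = (17−11.70)²/11.70 + (7−18.42)²/18.42 + (26−19.88)²/19.88 + (11−11.93)²/11.93 + (28−18.79)²/18.79 + (12−20.28)²/20.28 + (12−16.37)²/16.37 + (28−25.79)²/25.79 + (30−27.84)²/27.84 = 20.8630
df = 4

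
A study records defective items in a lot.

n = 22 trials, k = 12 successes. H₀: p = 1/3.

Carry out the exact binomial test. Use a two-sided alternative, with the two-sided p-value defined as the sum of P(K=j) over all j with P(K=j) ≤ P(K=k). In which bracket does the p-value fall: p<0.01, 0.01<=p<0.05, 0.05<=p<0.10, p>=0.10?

p-value bracket: 0.01<=p<0.05

Exact binomial: n=22, k=12, p₀=1/3=0.3333
P(X=j) = C(n,j)·p₀^j·(1−p₀)^(n−j); p = Σ P(X=j) over j with P(X=j) ≤ P(X=12)
p-value (two-sided) = 0.04203
→ bracket: 0.01<=p<0.05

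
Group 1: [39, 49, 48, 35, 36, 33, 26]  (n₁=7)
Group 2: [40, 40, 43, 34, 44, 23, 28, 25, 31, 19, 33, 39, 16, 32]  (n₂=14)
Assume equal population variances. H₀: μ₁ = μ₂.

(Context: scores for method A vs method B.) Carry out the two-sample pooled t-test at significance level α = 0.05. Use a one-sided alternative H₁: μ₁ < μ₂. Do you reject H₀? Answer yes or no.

reject H₀: no

x̄₁=38.000, s₁=8.206, n₁=7
x̄₂=31.929, s₂=8.853, n₂=14
s_p² = [6·8.206² + 13·8.853²]/19 = 74.8910
SE = √(s_p²·(1/7+1/14)) = 4.0060
t = (38.000−31.929)/4.0060 = 1.5156
df = 19
p-value (one-sided, H₁ less) = 0.92696
At α=0.05: p ≥ α → fail to reject H₀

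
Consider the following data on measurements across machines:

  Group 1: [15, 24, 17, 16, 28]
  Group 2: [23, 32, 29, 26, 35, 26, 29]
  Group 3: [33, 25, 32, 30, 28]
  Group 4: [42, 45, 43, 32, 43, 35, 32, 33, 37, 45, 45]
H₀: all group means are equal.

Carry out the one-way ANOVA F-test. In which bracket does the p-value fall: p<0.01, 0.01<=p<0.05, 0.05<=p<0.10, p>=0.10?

p-value bracket: p<0.01

Group means [20.00, 28.57, 29.60, 39.27], grand mean 31.429
SSB = Σnᵢ(x̄ᵢ−x̄)² = 1403.761; SSW = ΣΣ(x−x̄ᵢ)² = 571.096
MSB = 1403.761/3 = 467.9203; MSW = 571.096/24 = 23.7957
F = MSB/MSW = 19.6641
df = (3, 24)
p-value (upper-tail) = 0.00000
→ bracket: p<0.01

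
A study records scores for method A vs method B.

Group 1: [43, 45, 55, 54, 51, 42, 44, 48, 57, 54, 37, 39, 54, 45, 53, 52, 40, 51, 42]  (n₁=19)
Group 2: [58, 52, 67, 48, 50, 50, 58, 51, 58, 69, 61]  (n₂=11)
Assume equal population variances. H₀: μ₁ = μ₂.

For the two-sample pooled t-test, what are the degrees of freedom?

df = n₁ + n₂ − 2 = 19 + 11 − 2 = 28

degrees of freedom = 28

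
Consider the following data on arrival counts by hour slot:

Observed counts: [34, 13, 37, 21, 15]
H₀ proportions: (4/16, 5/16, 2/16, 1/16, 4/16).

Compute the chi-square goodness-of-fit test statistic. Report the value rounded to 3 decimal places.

n = 120; E_i = n·p_i = [30.00, 37.50, 15.00, 7.50, 30.00]
χ² = (34−30.00)²/30.00 + (13−37.50)²/37.50 + (37−15.00)²/15.00 + (21−7.50)²/7.50 + (15−30.00)²/30.00 = 80.6067
df = 4

test statistic = 80.607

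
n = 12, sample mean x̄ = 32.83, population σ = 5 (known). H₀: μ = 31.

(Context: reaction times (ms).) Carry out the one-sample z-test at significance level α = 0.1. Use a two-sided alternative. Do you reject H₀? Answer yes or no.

reject H₀: no

SE = σ/√n = 5/√12 = 1.4434
z = (x̄−μ₀)/SE = (32.83−31)/1.4434 = 1.2679
p-value (two-sided) = 0.20485
At α=0.1: p ≥ α → fail to reject H₀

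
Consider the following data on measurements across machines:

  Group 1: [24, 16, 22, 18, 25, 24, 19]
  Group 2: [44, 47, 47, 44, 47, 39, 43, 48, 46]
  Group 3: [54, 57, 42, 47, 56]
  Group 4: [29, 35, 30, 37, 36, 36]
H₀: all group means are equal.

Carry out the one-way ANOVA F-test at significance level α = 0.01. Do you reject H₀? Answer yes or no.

Group means [21.14, 45.00, 51.20, 33.83], grand mean 37.481
SSB = Σnᵢ(x̄ᵢ−x̄)² = 3398.250; SSW = ΣΣ(x−x̄ᵢ)² = 362.490
MSB = 3398.250/3 = 1132.7501; MSW = 362.490/23 = 15.7605
F = MSB/MSW = 71.8729
df = (3, 23)
p-value (upper-tail) = 0.00000
At α=0.01: p < α → reject H₀

reject H₀: yes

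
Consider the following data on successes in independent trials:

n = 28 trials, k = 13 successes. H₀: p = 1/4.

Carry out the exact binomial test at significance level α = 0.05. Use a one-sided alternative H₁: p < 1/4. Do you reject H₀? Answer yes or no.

reject H₀: no

Exact binomial: n=28, k=13, p₀=1/4=0.2500
P(X≤13) from Σ C(n,i)·p₀^i·(1−p₀)^(n−i)
p-value (one-sided, H₁ less) = 0.99622
At α=0.05: p ≥ α → fail to reject H₀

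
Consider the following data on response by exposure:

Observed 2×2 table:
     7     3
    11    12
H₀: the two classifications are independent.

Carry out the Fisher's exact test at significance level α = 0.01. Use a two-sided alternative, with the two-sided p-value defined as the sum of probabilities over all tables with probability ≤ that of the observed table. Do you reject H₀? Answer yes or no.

Margins: r₁=10, r₂=23, c₁=18, c₂=15, n=33
p_obs = C(10,7)·C(23,11)/C(33,18); sum pmf over tables with pmf ≤ p_obs
p-value (two-sided) = 0.28280
At α=0.01: p ≥ α → fail to reject H₀

reject H₀: no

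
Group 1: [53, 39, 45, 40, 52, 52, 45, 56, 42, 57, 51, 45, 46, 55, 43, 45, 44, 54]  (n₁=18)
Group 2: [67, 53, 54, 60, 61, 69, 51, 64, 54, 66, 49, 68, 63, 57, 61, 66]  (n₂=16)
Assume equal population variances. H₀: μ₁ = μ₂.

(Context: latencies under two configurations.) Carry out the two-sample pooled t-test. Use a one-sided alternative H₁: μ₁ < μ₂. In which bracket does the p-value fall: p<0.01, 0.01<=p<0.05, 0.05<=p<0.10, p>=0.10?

p-value bracket: p<0.01

x̄₁=48.000, s₁=5.729, n₁=18
x̄₂=60.188, s₂=6.452, n₂=16
s_p² = [17·5.729² + 15·6.452²]/32 = 36.9512
SE = √(s_p²·(1/18+1/16)) = 2.0886
t = (48.000−60.188)/2.0886 = -5.8352
df = 32
p-value (one-sided, H₁ less) = 0.00000
→ bracket: p<0.01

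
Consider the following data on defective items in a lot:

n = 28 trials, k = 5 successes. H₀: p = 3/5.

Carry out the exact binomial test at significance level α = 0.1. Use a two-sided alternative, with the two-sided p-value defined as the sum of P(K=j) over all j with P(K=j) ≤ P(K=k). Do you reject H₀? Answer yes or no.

reject H₀: yes

Exact binomial: n=28, k=5, p₀=3/5=0.6000
P(X=j) = C(n,j)·p₀^j·(1−p₀)^(n−j); p = Σ P(X=j) over j with P(X=j) ≤ P(X=5)
p-value (two-sided) = 0.00001
At α=0.1: p < α → reject H₀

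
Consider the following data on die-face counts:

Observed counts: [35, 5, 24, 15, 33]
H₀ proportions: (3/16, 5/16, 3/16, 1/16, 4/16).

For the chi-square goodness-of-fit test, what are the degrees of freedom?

degrees of freedom = 4

df = k − 1 = 5 − 1 = 4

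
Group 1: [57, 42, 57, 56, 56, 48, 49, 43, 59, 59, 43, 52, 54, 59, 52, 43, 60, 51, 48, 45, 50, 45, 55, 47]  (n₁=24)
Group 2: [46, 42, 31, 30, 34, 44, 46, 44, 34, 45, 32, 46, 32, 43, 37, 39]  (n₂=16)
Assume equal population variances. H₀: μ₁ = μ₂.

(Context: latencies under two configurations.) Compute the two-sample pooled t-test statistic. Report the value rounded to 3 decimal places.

x̄₁=51.250, s₁=5.914, n₁=24
x̄₂=39.062, s₂=6.082, n₂=16
s_p² = [23·5.914² + 15·6.082²]/38 = 35.7747
SE = √(s_p²·(1/24+1/16)) = 1.9304
t = (51.250−39.062)/1.9304 = 6.3134
df = 38

test statistic = 6.313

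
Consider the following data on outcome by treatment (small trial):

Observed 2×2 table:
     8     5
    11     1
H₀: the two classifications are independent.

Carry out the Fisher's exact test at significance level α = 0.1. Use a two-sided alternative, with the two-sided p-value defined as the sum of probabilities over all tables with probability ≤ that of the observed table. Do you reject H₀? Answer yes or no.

reject H₀: no

Margins: r₁=13, r₂=12, c₁=19, c₂=6, n=25
p_obs = C(13,8)·C(12,11)/C(25,19); sum pmf over tables with pmf ≤ p_obs
p-value (two-sided) = 0.16025
At α=0.1: p ≥ α → fail to reject H₀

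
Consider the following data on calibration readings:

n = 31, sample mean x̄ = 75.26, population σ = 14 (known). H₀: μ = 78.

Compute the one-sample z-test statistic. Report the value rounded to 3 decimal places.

SE = σ/√n = 14/√31 = 2.5145
z = (x̄−μ₀)/SE = (75.26−78)/2.5145 = -1.0897

test statistic = -1.090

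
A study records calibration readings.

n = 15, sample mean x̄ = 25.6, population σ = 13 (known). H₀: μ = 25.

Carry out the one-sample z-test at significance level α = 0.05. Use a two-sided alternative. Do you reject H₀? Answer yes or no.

reject H₀: no

SE = σ/√n = 13/√15 = 3.3566
z = (x̄−μ₀)/SE = (25.6−25)/3.3566 = 0.1788
p-value (two-sided) = 0.85813
At α=0.05: p ≥ α → fail to reject H₀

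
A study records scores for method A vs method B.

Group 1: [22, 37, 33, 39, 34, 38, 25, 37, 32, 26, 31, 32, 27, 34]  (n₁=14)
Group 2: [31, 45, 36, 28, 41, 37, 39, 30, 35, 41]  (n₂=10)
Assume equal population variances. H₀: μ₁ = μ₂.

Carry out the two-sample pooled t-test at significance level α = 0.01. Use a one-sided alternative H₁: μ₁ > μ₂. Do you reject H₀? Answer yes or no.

x̄₁=31.929, s₁=5.225, n₁=14
x̄₂=36.300, s₂=5.438, n₂=10
s_p² = [13·5.225² + 9·5.438²]/22 = 28.2286
SE = √(s_p²·(1/14+1/10)) = 2.1998
t = (31.929−36.300)/2.1998 = -1.9872
df = 22
p-value (one-sided, H₁ greater) = 0.97025
At α=0.01: p ≥ α → fail to reject H₀

reject H₀: no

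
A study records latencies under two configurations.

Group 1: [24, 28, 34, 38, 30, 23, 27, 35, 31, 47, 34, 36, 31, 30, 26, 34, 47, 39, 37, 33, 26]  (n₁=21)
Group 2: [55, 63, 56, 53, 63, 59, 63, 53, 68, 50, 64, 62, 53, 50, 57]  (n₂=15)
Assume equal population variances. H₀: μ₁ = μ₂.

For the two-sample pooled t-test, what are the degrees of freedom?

df = n₁ + n₂ − 2 = 21 + 15 − 2 = 34

degrees of freedom = 34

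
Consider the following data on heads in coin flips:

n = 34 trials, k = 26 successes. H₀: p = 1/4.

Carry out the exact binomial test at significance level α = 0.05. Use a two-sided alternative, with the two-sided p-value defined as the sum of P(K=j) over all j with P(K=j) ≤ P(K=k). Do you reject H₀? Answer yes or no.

Exact binomial: n=34, k=26, p₀=1/4=0.2500
P(X=j) = C(n,j)·p₀^j·(1−p₀)^(n−j); p = Σ P(X=j) over j with P(X=j) ≤ P(X=26)
p-value (two-sided) = 0.00000
At α=0.05: p < α → reject H₀

reject H₀: yes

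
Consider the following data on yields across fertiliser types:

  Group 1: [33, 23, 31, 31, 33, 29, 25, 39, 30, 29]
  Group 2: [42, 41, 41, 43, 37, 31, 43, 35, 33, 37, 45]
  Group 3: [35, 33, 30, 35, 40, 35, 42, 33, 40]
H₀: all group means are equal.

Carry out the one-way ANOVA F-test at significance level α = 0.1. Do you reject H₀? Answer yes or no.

reject H₀: yes

Group means [30.30, 38.91, 35.89], grand mean 35.133
SSB = Σnᵢ(x̄ᵢ−x̄)² = 395.569; SSW = ΣΣ(x−x̄ᵢ)² = 509.898
MSB = 395.569/2 = 197.7843; MSW = 509.898/27 = 18.8851
F = MSB/MSW = 10.4730
df = (2, 27)
p-value (upper-tail) = 0.00043
At α=0.1: p < α → reject H₀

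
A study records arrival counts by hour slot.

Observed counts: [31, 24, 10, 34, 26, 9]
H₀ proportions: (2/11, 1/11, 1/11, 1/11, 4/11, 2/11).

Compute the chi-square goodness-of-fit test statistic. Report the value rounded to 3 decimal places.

n = 134; E_i = n·p_i = [24.36, 12.18, 12.18, 12.18, 48.73, 24.36]
χ² = (31−24.36)²/24.36 + (24−12.18)²/12.18 + (10−12.18)²/12.18 + (34−12.18)²/12.18 + (26−48.73)²/48.73 + (9−24.36)²/24.36 = 73.0299
df = 5

test statistic = 73.030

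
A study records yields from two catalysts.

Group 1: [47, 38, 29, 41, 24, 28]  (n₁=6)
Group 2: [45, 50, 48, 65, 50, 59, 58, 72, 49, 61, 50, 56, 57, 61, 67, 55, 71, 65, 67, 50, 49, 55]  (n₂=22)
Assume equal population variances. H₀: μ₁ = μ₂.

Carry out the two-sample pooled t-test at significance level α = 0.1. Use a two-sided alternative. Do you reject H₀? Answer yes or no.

x̄₁=34.500, s₁=8.871, n₁=6
x̄₂=57.273, s₂=7.995, n₂=22
s_p² = [5·8.871² + 21·7.995²]/26 = 66.7640
SE = √(s_p²·(1/6+1/22)) = 3.7633
t = (34.500−57.273)/3.7633 = -6.0513
df = 26
p-value (two-sided) = 0.00000
At α=0.1: p < α → reject H₀

reject H₀: yes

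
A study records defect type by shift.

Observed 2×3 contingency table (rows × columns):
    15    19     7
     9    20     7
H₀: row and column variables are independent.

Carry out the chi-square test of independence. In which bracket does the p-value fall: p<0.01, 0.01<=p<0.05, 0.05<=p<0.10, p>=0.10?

p-value bracket: p>=0.10

Row totals [41, 36], col totals [24, 39, 14], n=77
χ² = (15−12.78)²/12.78 + (19−20.77)²/20.77 + (7−7.45)²/7.45 + (9−11.22)²/11.22 + (20−18.23)²/18.23 + (7−6.55)²/6.55 = 1.2061
df = 2
p-value (upper-tail) = 0.54715
→ bracket: p>=0.10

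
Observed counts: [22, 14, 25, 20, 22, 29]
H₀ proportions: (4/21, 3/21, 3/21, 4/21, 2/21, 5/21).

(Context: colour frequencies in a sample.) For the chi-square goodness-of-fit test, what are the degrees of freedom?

degrees of freedom = 5

df = k − 1 = 6 − 1 = 5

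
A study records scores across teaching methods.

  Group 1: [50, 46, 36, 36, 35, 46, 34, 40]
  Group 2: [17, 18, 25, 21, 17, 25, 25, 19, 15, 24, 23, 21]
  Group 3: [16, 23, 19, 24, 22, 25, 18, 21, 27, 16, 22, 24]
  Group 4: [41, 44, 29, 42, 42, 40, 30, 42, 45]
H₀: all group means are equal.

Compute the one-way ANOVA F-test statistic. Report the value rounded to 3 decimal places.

test statistic = 53.091

Group means [40.38, 20.83, 21.42, 39.44], grand mean 28.902
SSB = Σnᵢ(x̄ᵢ−x̄)² = 3506.929; SSW = ΣΣ(x−x̄ᵢ)² = 814.681
MSB = 3506.929/3 = 1168.9764; MSW = 814.681/37 = 22.0184
F = MSB/MSW = 53.0909
df = (3, 37)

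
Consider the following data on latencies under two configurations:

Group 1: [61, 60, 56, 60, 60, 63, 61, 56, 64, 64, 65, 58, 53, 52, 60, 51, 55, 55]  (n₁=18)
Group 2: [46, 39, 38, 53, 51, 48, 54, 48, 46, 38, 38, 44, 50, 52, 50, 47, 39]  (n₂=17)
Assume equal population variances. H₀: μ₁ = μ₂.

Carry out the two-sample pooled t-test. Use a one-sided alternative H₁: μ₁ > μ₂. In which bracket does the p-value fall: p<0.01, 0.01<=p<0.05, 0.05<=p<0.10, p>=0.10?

x̄₁=58.556, s₁=4.273, n₁=18
x̄₂=45.941, s₂=5.640, n₂=17
s_p² = [17·4.273² + 16·5.640²]/33 = 24.8299
SE = √(s_p²·(1/18+1/17)) = 1.6852
t = (58.556−45.941)/1.6852 = 7.4852
df = 33
p-value (one-sided, H₁ greater) = 0.00000
→ bracket: p<0.01

p-value bracket: p<0.01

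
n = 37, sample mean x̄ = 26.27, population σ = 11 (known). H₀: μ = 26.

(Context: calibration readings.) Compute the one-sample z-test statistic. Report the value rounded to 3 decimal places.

SE = σ/√n = 11/√37 = 1.8084
z = (x̄−μ₀)/SE = (26.27−26)/1.8084 = 0.1493

test statistic = 0.149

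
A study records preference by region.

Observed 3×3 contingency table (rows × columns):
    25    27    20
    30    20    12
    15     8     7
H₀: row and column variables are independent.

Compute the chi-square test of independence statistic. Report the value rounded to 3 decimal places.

Row totals [72, 62, 30], col totals [70, 55, 39], n=164
χ² = (25−30.73)²/30.73 + (27−24.15)²/24.15 + (20−17.12)²/17.12 + (30−26.46)²/26.46 + (20−20.79)²/20.79 + (12−14.74)²/14.74 + (15−12.80)²/12.80 + (8−10.06)²/10.06 + (7−7.13)²/7.13 = 3.7046
df = 4

test statistic = 3.705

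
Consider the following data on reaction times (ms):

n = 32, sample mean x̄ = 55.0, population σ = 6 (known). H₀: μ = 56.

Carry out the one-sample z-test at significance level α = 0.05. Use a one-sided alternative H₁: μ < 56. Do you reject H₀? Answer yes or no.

SE = σ/√n = 6/√32 = 1.0607
z = (x̄−μ₀)/SE = (55.0−56)/1.0607 = -0.9428
p-value (one-sided, H₁ less) = 0.17289
At α=0.05: p ≥ α → fail to reject H₀

reject H₀: no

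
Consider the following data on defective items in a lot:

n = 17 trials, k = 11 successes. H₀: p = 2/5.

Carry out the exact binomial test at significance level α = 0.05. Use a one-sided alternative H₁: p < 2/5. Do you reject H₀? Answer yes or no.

Exact binomial: n=17, k=11, p₀=2/5=0.4000
P(X≤11) from Σ C(n,i)·p₀^i·(1−p₀)^(n−i)
p-value (one-sided, H₁ less) = 0.98941
At α=0.05: p ≥ α → fail to reject H₀

reject H₀: no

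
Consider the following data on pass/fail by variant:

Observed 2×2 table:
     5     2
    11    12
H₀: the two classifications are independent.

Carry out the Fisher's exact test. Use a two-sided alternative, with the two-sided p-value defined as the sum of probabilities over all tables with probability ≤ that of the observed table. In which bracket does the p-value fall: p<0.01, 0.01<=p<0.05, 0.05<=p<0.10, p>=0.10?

Margins: r₁=7, r₂=23, c₁=16, c₂=14, n=30
p_obs = C(7,5)·C(23,11)/C(30,16); sum pmf over tables with pmf ≤ p_obs
p-value (two-sided) = 0.39923
→ bracket: p>=0.10

p-value bracket: p>=0.10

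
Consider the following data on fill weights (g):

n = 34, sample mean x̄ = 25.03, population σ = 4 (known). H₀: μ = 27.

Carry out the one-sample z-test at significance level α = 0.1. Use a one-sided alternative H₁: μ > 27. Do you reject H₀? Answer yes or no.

reject H₀: no

SE = σ/√n = 4/√34 = 0.6860
z = (x̄−μ₀)/SE = (25.03−27)/0.6860 = -2.8717
p-value (one-sided, H₁ greater) = 0.99796
At α=0.1: p ≥ α → fail to reject H₀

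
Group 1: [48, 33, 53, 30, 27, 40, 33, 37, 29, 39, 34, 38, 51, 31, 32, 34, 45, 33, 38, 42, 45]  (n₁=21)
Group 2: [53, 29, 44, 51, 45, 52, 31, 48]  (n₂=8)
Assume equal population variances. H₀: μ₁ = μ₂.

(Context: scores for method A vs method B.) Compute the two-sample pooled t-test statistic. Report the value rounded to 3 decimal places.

test statistic = -1.959

x̄₁=37.714, s₁=7.315, n₁=21
x̄₂=44.125, s₂=9.296, n₂=8
s_p² = [20·7.315² + 7·9.296²]/27 = 62.0430
SE = √(s_p²·(1/21+1/8)) = 3.2726
t = (37.714−44.125)/3.2726 = -1.9589
df = 27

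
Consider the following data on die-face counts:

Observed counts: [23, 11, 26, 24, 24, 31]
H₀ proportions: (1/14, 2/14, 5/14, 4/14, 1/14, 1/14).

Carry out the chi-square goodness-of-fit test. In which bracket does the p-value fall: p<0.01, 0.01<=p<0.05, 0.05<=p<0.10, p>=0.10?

p-value bracket: p<0.01

n = 139; E_i = n·p_i = [9.93, 19.86, 49.64, 39.71, 9.93, 9.93]
χ² = (23−9.93)²/9.93 + (11−19.86)²/19.86 + (26−49.64)²/49.64 + (24−39.71)²/39.71 + (24−9.93)²/9.93 + (31−9.93)²/9.93 = 103.3007
df = 5
p-value (upper-tail) = 0.00000
→ bracket: p<0.01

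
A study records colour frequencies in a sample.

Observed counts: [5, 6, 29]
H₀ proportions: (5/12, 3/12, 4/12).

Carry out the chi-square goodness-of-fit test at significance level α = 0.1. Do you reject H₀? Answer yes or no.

n = 40; E_i = n·p_i = [16.67, 10.00, 13.33]
χ² = (5−16.67)²/16.67 + (6−10.00)²/10.00 + (29−13.33)²/13.33 = 28.1750
df = 2
p-value (upper-tail) = 0.00000
At α=0.1: p < α → reject H₀

reject H₀: yes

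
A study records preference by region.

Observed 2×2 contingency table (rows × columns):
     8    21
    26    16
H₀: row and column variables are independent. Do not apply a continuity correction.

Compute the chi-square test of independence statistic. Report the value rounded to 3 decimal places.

test statistic = 8.096

Row totals [29, 42], col totals [34, 37], n=71
χ² = (8−13.89)²/13.89 + (21−15.11)²/15.11 + (26−20.11)²/20.11 + (16−21.89)²/21.89 = 8.0962
df = 1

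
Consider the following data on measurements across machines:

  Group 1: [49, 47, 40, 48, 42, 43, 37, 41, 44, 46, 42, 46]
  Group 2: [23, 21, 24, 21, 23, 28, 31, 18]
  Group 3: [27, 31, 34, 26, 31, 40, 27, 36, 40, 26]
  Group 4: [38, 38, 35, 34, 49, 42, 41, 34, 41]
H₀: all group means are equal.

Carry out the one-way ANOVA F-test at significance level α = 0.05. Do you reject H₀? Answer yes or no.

Group means [43.75, 23.62, 31.80, 39.11], grand mean 35.487
SSB = Σnᵢ(x̄ᵢ−x̄)² = 2199.130; SSW = ΣΣ(x−x̄ᵢ)² = 716.614
MSB = 2199.130/3 = 733.0432; MSW = 716.614/35 = 20.4747
F = MSB/MSW = 35.8024
df = (3, 35)
p-value (upper-tail) = 0.00000
At α=0.05: p < α → reject H₀

reject H₀: yes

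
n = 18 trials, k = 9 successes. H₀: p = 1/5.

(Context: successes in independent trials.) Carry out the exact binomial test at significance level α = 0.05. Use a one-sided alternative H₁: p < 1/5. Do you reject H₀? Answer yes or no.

Exact binomial: n=18, k=9, p₀=1/5=0.2000
P(X≤9) from Σ C(n,i)·p₀^i·(1−p₀)^(n−i)
p-value (one-sided, H₁ less) = 0.99909
At α=0.05: p ≥ α → fail to reject H₀

reject H₀: no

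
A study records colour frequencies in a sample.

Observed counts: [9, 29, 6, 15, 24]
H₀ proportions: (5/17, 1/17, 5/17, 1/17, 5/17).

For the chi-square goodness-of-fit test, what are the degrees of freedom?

degrees of freedom = 4

df = k − 1 = 5 − 1 = 4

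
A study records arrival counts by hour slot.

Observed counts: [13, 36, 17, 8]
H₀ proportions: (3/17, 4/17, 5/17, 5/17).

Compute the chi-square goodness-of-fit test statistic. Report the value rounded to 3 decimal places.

test statistic = 29.593

n = 74; E_i = n·p_i = [13.06, 17.41, 21.76, 21.76]
χ² = (13−13.06)²/13.06 + (36−17.41)²/17.41 + (17−21.76)²/21.76 + (8−21.76)²/21.76 = 29.5928
df = 3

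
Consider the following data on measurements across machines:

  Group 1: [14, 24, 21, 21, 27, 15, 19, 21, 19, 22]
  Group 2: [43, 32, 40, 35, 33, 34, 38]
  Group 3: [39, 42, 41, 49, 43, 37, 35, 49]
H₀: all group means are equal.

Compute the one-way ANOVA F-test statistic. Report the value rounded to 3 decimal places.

Group means [20.30, 36.43, 41.88], grand mean 31.720
SSB = Σnᵢ(x̄ᵢ−x̄)² = 2284.351; SSW = ΣΣ(x−x̄ᵢ)² = 414.689
MSB = 2284.351/2 = 1142.1754; MSW = 414.689/22 = 18.8495
F = MSB/MSW = 60.5944
df = (2, 22)

test statistic = 60.594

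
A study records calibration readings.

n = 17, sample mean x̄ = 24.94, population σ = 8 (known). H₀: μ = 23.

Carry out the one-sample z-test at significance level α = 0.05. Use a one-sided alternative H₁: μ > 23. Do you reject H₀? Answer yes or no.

reject H₀: no

SE = σ/√n = 8/√17 = 1.9403
z = (x̄−μ₀)/SE = (24.94−23)/1.9403 = 0.9999
p-value (one-sided, H₁ greater) = 0.15869
At α=0.05: p ≥ α → fail to reject H₀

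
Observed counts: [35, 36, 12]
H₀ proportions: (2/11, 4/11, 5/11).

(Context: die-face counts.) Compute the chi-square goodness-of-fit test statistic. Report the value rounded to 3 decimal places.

test statistic = 44.931

n = 83; E_i = n·p_i = [15.09, 30.18, 37.73]
χ² = (35−15.09)²/15.09 + (36−30.18)²/30.18 + (12−37.73)²/37.73 = 44.9313
df = 2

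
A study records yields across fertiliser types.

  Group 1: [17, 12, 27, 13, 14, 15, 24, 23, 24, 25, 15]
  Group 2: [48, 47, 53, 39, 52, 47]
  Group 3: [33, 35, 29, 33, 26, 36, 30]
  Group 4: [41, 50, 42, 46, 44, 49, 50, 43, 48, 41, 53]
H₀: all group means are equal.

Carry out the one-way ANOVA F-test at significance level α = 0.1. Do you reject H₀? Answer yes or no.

reject H₀: yes

Group means [19.00, 47.67, 31.71, 46.09], grand mean 34.971
SSB = Σnᵢ(x̄ᵢ−x̄)² = 5207.300; SSW = ΣΣ(x−x̄ᵢ)² = 683.671
MSB = 5207.300/3 = 1735.7668; MSW = 683.671/31 = 22.0539
F = MSB/MSW = 78.7057
df = (3, 31)
p-value (upper-tail) = 0.00000
At α=0.1: p < α → reject H₀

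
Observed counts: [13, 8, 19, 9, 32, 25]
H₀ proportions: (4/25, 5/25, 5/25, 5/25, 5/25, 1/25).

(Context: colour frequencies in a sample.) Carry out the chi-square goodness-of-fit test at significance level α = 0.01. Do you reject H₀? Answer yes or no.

reject H₀: yes

n = 106; E_i = n·p_i = [16.96, 21.20, 21.20, 21.20, 21.20, 4.24]
χ² = (13−16.96)²/16.96 + (8−21.20)²/21.20 + (19−21.20)²/21.20 + (9−21.20)²/21.20 + (32−21.20)²/21.20 + (25−4.24)²/4.24 = 123.5401
df = 5
p-value (upper-tail) = 0.00000
At α=0.01: p < α → reject H₀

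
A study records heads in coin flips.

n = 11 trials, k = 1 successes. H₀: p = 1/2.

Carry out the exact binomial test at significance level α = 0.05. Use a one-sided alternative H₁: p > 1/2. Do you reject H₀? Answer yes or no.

reject H₀: no

Exact binomial: n=11, k=1, p₀=1/2=0.5000
P(X≥1) from Σ C(n,i)·p₀^i·(1−p₀)^(n−i)
p-value (one-sided, H₁ greater) = 0.99951
At α=0.05: p ≥ α → fail to reject H₀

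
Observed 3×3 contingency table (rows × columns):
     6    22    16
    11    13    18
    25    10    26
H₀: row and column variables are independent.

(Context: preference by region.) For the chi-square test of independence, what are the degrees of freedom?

df = (r−1)(c−1) = (3−1)·(3−1) = 4

degrees of freedom = 4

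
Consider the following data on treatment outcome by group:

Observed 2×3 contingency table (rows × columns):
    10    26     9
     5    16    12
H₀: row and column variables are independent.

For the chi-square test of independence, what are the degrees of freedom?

df = (r−1)(c−1) = (2−1)·(3−1) = 2

degrees of freedom = 2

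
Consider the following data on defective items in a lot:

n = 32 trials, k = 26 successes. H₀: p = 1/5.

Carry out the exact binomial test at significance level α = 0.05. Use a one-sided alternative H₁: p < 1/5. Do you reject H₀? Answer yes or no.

Exact binomial: n=32, k=26, p₀=1/5=0.2000
P(X≤26) from Σ C(n,i)·p₀^i·(1−p₀)^(n−i)
p-value (one-sided, H₁ less) = 1.00000
At α=0.05: p ≥ α → fail to reject H₀

reject H₀: no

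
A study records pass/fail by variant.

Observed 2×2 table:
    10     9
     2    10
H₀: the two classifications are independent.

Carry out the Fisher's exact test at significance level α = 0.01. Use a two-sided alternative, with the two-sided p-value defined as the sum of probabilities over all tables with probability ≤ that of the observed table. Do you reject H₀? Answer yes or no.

reject H₀: no

Margins: r₁=19, r₂=12, c₁=12, c₂=19, n=31
p_obs = C(19,10)·C(12,2)/C(31,12); sum pmf over tables with pmf ≤ p_obs
p-value (two-sided) = 0.06518
At α=0.01: p ≥ α → fail to reject H₀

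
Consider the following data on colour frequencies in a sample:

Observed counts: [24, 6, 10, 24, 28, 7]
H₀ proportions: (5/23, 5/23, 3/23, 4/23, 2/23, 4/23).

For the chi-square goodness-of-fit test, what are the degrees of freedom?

df = k − 1 = 6 − 1 = 5

degrees of freedom = 5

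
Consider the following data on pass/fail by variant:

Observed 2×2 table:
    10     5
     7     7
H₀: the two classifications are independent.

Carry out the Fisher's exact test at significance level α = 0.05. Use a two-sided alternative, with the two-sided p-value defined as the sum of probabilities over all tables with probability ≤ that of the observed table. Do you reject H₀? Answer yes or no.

Margins: r₁=15, r₂=14, c₁=17, c₂=12, n=29
p_obs = C(15,10)·C(14,7)/C(29,17); sum pmf over tables with pmf ≤ p_obs
p-value (two-sided) = 0.46214
At α=0.05: p ≥ α → fail to reject H₀

reject H₀: no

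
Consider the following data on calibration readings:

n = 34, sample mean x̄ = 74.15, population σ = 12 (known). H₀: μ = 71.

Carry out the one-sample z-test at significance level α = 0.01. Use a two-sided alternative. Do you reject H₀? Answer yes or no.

SE = σ/√n = 12/√34 = 2.0580
z = (x̄−μ₀)/SE = (74.15−71)/2.0580 = 1.5306
p-value (two-sided) = 0.12586
At α=0.01: p ≥ α → fail to reject H₀

reject H₀: no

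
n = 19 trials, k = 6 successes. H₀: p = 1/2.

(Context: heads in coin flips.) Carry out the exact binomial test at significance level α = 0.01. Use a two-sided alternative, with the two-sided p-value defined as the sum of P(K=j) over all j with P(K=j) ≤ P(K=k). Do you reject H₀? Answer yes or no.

reject H₀: no

Exact binomial: n=19, k=6, p₀=1/2=0.5000
P(X=j) = C(n,j)·p₀^j·(1−p₀)^(n−j); p = Σ P(X=j) over j with P(X=j) ≤ P(X=6)
p-value (two-sided) = 0.16707
At α=0.01: p ≥ α → fail to reject H₀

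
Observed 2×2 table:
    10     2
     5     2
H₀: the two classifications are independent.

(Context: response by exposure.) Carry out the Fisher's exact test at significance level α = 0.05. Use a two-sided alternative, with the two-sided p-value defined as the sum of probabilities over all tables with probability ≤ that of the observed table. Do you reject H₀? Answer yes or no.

reject H₀: no

Margins: r₁=12, r₂=7, c₁=15, c₂=4, n=19
p_obs = C(12,10)·C(7,5)/C(19,15); sum pmf over tables with pmf ≤ p_obs
p-value (two-sided) = 0.60268
At α=0.05: p ≥ α → fail to reject H₀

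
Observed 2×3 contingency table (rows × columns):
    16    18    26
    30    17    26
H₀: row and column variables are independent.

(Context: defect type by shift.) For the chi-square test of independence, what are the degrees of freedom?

degrees of freedom = 2

df = (r−1)(c−1) = (2−1)·(3−1) = 2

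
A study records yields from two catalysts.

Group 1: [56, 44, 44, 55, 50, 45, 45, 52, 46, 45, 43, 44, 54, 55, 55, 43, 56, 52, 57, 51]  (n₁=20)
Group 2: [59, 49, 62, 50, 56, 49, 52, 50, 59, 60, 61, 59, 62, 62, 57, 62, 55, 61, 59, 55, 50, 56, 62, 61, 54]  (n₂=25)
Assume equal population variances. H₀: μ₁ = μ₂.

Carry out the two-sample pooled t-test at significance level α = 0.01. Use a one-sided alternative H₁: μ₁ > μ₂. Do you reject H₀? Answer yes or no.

reject H₀: no

x̄₁=49.600, s₁=5.205, n₁=20
x̄₂=56.880, s₂=4.640, n₂=25
s_p² = [19·5.205² + 24·4.640²]/43 = 23.9870
SE = √(s_p²·(1/20+1/25)) = 1.4693
t = (49.600−56.880)/1.4693 = -4.9548
df = 43
p-value (one-sided, H₁ greater) = 0.99999
At α=0.01: p ≥ α → fail to reject H₀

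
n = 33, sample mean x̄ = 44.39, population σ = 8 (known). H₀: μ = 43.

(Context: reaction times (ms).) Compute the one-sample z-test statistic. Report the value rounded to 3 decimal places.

test statistic = 0.998

SE = σ/√n = 8/√33 = 1.3926
z = (x̄−μ₀)/SE = (44.39−43)/1.3926 = 0.9981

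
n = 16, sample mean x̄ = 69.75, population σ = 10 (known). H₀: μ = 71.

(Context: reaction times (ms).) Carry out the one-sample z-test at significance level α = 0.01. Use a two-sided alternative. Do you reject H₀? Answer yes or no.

reject H₀: no

SE = σ/√n = 10/√16 = 2.5000
z = (x̄−μ₀)/SE = (69.75−71)/2.5000 = -0.5000
p-value (two-sided) = 0.61708
At α=0.01: p ≥ α → fail to reject H₀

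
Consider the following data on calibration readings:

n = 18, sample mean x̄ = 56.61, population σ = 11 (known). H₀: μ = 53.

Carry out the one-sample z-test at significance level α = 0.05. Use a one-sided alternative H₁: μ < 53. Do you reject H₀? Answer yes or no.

reject H₀: no

SE = σ/√n = 11/√18 = 2.5927
z = (x̄−μ₀)/SE = (56.61−53)/2.5927 = 1.3924
p-value (one-sided, H₁ less) = 0.91809
At α=0.05: p ≥ α → fail to reject H₀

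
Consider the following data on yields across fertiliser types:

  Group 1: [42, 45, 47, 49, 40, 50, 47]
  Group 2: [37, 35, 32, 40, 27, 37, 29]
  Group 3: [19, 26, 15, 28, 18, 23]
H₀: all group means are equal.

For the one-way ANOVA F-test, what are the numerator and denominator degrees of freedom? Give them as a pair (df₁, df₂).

k = 3 groups, N = 20 total
df = (k−1, N−k) = (3−1, 20−3) = (2, 17)

degrees of freedom = [2, 17]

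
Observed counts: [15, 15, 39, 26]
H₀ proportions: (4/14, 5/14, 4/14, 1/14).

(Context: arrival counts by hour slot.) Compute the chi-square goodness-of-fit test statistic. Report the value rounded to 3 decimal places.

n = 95; E_i = n·p_i = [27.14, 33.93, 27.14, 6.79]
χ² = (15−27.14)²/27.14 + (15−33.93)²/33.93 + (39−27.14)²/27.14 + (26−6.79)²/6.79 = 75.5789
df = 3

test statistic = 75.579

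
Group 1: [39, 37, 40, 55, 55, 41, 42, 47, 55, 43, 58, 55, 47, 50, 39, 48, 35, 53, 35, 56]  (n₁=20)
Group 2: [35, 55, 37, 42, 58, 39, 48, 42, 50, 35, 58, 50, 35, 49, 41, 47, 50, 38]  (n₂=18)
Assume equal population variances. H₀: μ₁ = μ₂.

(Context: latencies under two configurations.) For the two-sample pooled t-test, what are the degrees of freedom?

degrees of freedom = 36

df = n₁ + n₂ − 2 = 20 + 18 − 2 = 36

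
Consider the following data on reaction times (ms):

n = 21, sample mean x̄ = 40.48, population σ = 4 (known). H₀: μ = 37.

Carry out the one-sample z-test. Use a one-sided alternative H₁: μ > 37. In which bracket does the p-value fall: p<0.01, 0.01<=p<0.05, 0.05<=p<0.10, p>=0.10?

p-value bracket: p<0.01

SE = σ/√n = 4/√21 = 0.8729
z = (x̄−μ₀)/SE = (40.48−37)/0.8729 = 3.9868
p-value (one-sided, H₁ greater) = 0.00003
→ bracket: p<0.01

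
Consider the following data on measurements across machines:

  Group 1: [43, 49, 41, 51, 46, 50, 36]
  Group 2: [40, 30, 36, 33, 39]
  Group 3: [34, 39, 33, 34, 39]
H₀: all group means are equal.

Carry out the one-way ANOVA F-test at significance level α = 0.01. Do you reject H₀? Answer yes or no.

reject H₀: yes

Group means [45.14, 35.60, 35.80], grand mean 39.588
SSB = Σnᵢ(x̄ᵢ−x̄)² = 367.261; SSW = ΣΣ(x−x̄ᵢ)² = 282.857
MSB = 367.261/2 = 183.6303; MSW = 282.857/14 = 20.2041
F = MSB/MSW = 9.0888
df = (2, 14)
p-value (upper-tail) = 0.00295
At α=0.01: p < α → reject H₀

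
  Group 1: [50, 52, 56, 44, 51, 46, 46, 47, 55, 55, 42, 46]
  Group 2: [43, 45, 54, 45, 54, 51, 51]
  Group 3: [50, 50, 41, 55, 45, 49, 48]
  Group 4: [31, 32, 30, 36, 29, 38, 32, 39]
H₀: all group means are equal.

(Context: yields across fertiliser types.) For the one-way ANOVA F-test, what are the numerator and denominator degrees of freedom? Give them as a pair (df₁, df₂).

degrees of freedom = [3, 30]

k = 4 groups, N = 34 total
df = (k−1, N−k) = (4−1, 34−4) = (3, 30)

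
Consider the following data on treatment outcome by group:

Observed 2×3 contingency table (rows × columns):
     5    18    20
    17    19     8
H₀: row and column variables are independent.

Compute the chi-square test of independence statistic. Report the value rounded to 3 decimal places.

test statistic = 11.705

Row totals [43, 44], col totals [22, 37, 28], n=87
χ² = (5−10.87)²/10.87 + (18−18.29)²/18.29 + (20−13.84)²/13.84 + (17−11.13)²/11.13 + (19−18.71)²/18.71 + (8−14.16)²/14.16 = 11.7054
df = 2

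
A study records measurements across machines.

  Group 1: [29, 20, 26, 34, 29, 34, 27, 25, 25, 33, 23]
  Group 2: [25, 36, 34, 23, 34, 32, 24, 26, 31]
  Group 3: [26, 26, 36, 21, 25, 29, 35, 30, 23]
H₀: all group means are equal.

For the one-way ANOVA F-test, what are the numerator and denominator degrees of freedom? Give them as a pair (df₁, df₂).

k = 3 groups, N = 29 total
df = (k−1, N−k) = (3−1, 29−3) = (2, 26)

degrees of freedom = [2, 26]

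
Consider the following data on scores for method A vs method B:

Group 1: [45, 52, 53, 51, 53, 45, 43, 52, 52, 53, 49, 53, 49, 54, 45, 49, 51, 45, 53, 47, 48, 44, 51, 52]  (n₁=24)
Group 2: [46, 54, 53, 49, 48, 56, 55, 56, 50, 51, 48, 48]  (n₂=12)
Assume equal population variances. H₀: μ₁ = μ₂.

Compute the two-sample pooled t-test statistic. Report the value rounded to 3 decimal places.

test statistic = -1.321

x̄₁=49.542, s₁=3.464, n₁=24
x̄₂=51.167, s₂=3.512, n₂=12
s_p² = [23·3.464² + 11·3.512²]/34 = 12.1066
SE = √(s_p²·(1/24+1/12)) = 1.2302
t = (49.542−51.167)/1.2302 = -1.3210
df = 34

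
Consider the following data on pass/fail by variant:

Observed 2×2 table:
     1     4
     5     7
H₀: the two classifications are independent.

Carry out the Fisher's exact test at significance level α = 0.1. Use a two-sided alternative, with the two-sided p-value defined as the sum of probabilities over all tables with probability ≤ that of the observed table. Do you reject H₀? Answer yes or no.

Margins: r₁=5, r₂=12, c₁=6, c₂=11, n=17
p_obs = C(5,1)·C(12,5)/C(17,6); sum pmf over tables with pmf ≤ p_obs
p-value (two-sided) = 0.60003
At α=0.1: p ≥ α → fail to reject H₀

reject H₀: no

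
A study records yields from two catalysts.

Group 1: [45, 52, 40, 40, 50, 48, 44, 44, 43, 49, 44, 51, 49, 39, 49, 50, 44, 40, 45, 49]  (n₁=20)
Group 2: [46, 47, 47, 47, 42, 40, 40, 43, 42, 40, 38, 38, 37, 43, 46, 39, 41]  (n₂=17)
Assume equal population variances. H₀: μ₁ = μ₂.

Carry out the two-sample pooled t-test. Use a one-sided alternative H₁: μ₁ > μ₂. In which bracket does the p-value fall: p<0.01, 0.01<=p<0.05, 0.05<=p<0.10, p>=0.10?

x̄₁=45.750, s₁=4.077, n₁=20
x̄₂=42.118, s₂=3.426, n₂=17
s_p² = [19·4.077² + 16·3.426²]/35 = 14.3861
SE = √(s_p²·(1/20+1/17)) = 1.2512
t = (45.750−42.118)/1.2512 = 2.9031
df = 35
p-value (one-sided, H₁ greater) = 0.00318
→ bracket: p<0.01

p-value bracket: p<0.01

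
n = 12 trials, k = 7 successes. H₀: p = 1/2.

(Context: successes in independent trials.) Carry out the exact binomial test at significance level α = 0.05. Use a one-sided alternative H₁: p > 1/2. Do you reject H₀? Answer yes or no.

reject H₀: no

Exact binomial: n=12, k=7, p₀=1/2=0.5000
P(X≥7) from Σ C(n,i)·p₀^i·(1−p₀)^(n−i)
p-value (one-sided, H₁ greater) = 0.38721
At α=0.05: p ≥ α → fail to reject H₀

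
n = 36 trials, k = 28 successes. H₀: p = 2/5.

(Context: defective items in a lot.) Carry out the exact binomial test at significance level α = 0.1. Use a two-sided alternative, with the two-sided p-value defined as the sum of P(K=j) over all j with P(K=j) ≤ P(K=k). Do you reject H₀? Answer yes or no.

reject H₀: yes

Exact binomial: n=36, k=28, p₀=2/5=0.4000
P(X=j) = C(n,j)·p₀^j·(1−p₀)^(n−j); p = Σ P(X=j) over j with P(X=j) ≤ P(X=28)
p-value (two-sided) = 0.00001
At α=0.1: p < α → reject H₀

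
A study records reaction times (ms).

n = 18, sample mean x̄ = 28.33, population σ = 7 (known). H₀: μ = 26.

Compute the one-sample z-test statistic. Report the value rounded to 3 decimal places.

test statistic = 1.412

SE = σ/√n = 7/√18 = 1.6499
z = (x̄−μ₀)/SE = (28.33−26)/1.6499 = 1.4122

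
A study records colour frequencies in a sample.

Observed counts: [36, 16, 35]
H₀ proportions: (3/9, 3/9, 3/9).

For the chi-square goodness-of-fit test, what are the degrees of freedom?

degrees of freedom = 2

df = k − 1 = 3 − 1 = 2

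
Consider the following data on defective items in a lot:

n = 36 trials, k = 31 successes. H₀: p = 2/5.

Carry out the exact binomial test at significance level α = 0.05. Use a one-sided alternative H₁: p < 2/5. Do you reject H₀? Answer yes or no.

Exact binomial: n=36, k=31, p₀=2/5=0.4000
P(X≤31) from Σ C(n,i)·p₀^i·(1−p₀)^(n−i)
p-value (one-sided, H₁ less) = 1.00000
At α=0.05: p ≥ α → fail to reject H₀

reject H₀: no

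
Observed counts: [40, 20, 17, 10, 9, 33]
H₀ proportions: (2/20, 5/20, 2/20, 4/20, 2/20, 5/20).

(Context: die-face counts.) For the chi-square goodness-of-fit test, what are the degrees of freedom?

df = k − 1 = 6 − 1 = 5

degrees of freedom = 5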